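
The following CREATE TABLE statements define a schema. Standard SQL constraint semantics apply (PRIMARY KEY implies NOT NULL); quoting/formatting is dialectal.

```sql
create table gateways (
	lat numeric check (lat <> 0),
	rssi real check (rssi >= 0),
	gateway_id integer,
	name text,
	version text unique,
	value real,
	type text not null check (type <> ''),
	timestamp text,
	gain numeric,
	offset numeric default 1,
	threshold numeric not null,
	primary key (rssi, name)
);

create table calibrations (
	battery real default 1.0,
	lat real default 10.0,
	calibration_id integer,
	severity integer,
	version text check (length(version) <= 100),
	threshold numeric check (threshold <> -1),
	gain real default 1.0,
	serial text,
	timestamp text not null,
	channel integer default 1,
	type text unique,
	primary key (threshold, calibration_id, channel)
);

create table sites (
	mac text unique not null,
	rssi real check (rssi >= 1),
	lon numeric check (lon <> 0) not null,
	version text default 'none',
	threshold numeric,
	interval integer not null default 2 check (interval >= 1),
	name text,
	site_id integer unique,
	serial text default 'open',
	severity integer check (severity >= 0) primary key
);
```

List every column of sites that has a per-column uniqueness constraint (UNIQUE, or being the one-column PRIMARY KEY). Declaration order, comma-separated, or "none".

- mac: declared UNIQUE → unique.
- rssi: no UNIQUE or single-column PK constraint.
- lon: no UNIQUE or single-column PK constraint.
- version: no UNIQUE or single-column PK constraint.
- threshold: no UNIQUE or single-column PK constraint.
- interval: no UNIQUE or single-column PK constraint.
- name: no UNIQUE or single-column PK constraint.
- site_id: declared UNIQUE → unique.
- serial: no UNIQUE or single-column PK constraint.
- severity: single-column PRIMARY KEY → unique.

mac, site_id, severity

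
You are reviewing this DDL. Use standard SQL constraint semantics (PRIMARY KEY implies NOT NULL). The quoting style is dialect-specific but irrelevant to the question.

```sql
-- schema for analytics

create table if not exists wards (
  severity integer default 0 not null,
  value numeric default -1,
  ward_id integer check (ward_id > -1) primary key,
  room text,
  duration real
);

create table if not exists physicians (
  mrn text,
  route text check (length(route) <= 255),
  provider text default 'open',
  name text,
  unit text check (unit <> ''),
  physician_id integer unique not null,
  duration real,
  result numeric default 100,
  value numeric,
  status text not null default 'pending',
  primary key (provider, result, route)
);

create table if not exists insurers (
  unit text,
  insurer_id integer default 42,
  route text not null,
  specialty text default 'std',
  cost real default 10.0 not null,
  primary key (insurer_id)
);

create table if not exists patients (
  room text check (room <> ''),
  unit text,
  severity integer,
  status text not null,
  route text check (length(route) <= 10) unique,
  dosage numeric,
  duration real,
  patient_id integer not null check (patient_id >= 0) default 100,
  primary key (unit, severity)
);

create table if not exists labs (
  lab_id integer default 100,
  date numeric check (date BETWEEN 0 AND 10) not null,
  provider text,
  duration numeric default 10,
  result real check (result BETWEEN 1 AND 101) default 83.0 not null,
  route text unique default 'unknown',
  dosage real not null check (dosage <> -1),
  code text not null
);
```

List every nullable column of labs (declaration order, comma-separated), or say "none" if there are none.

- lab_id: DEFAULT only fills an omitted column; an explicit NULL is still allowed → nullable.
- date: declared NOT NULL → not nullable.
- provider: no NOT NULL constraint applies → nullable.
- duration: DEFAULT only fills an omitted column; an explicit NULL is still allowed → nullable.
- result: declared NOT NULL → not nullable.
- route: UNIQUE does not imply NOT NULL → nullable.
- dosage: declared NOT NULL → not nullable.
- code: declared NOT NULL → not nullable.

lab_id, provider, duration, route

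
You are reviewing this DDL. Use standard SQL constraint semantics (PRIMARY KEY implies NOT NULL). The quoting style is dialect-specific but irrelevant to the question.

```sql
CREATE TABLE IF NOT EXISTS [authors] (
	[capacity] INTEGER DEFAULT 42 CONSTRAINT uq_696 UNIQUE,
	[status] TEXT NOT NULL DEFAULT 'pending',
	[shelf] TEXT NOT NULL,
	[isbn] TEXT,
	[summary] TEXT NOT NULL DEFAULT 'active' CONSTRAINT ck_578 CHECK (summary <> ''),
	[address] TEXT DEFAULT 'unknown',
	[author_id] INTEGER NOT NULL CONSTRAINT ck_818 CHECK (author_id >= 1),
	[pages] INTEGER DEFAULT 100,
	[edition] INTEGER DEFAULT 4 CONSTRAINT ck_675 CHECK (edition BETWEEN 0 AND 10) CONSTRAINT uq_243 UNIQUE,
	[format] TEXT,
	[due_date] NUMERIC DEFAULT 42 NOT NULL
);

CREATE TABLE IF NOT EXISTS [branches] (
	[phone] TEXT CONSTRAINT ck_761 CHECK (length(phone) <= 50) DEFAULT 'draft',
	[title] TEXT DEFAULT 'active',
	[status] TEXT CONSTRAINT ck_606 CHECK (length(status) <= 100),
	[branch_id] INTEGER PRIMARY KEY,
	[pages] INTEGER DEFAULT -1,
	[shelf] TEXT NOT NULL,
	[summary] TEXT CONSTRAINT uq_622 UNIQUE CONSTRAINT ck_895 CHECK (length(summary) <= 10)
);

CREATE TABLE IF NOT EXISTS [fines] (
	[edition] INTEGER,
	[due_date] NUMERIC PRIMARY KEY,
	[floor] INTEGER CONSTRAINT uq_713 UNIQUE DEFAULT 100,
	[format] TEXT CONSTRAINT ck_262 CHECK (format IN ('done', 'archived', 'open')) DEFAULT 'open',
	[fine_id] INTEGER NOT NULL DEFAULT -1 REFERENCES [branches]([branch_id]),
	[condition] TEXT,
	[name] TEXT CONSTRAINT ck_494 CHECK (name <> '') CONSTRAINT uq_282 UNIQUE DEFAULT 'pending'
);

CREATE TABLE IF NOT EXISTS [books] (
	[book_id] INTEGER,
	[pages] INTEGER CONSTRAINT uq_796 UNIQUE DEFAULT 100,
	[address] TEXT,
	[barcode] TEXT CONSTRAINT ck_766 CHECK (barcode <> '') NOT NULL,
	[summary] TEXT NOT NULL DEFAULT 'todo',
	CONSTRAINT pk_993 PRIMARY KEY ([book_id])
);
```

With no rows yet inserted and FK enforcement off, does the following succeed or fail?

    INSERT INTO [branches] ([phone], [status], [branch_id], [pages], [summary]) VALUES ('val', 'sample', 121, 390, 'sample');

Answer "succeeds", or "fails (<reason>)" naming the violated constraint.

shelf is omitted from the column list and has no DEFAULT, so it would receive NULL.
But shelf is declared NOT NULL.

fails (NOT NULL on shelf)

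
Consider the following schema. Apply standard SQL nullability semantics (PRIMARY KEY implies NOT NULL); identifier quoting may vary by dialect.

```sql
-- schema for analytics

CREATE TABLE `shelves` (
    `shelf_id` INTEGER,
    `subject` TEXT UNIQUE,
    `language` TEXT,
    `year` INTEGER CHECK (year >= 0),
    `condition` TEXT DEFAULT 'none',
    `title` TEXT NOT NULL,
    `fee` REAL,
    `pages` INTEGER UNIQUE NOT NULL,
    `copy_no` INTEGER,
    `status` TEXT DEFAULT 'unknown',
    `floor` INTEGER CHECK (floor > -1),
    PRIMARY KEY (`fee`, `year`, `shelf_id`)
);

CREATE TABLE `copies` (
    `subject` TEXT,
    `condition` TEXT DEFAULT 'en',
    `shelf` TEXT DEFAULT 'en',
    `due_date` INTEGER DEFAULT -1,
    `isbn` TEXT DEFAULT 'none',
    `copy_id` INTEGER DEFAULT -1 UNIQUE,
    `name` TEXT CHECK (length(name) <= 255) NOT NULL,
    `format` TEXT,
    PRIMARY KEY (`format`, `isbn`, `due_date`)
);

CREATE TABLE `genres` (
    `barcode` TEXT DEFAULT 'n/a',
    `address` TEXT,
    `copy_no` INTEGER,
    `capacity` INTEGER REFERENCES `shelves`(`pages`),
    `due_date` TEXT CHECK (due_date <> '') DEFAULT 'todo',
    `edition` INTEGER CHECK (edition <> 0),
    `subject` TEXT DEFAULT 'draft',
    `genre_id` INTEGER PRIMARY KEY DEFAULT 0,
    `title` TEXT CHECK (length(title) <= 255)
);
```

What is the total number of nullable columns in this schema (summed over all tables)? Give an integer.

18

shelves: 6 nullable (subject, language, condition, copy_no, status, floor — PK (fee, year, shelf_id) and explicit NOT NULL columns excluded).
copies: 4 nullable (subject, condition, shelf, copy_id — PK (format, isbn, due_date) and explicit NOT NULL columns excluded).
genres: 8 nullable (barcode, address, copy_no, capacity, due_date, edition, subject, title — PK (genre_id) and explicit NOT NULL columns excluded).
Total: 6 + 4 + 8 = 18.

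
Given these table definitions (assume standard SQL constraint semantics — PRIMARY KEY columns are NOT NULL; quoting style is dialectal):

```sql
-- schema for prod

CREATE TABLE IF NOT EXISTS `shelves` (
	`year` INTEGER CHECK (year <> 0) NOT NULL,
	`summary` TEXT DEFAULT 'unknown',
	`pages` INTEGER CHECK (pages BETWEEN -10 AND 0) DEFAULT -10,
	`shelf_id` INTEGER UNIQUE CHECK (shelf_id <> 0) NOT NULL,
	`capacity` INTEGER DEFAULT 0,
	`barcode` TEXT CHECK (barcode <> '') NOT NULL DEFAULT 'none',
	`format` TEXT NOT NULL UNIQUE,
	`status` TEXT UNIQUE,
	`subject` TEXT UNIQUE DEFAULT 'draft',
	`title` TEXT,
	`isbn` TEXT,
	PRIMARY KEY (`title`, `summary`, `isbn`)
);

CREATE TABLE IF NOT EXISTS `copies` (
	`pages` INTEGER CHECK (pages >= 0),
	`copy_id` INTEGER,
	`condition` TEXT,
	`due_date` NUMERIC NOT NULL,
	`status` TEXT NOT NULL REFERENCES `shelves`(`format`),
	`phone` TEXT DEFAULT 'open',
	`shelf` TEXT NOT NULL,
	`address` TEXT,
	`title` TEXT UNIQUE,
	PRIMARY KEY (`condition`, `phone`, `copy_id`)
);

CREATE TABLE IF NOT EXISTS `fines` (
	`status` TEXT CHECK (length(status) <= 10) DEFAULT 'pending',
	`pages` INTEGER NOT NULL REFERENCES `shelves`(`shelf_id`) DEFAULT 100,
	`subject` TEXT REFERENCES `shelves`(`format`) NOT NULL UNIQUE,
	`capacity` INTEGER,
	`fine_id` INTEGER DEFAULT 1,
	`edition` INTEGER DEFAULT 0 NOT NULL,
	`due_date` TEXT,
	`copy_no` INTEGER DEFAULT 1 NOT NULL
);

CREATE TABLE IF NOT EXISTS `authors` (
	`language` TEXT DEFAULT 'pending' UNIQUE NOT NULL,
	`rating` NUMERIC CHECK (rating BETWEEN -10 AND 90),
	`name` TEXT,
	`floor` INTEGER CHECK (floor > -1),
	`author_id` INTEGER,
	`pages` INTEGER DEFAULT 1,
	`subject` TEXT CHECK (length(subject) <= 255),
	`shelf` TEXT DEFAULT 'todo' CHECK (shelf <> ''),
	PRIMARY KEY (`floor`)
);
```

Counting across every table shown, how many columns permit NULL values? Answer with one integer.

shelves: 4 nullable (pages, capacity, status, subject — PK (title, summary, isbn) and explicit NOT NULL columns excluded).
copies: 3 nullable (pages, address, title — PK (condition, phone, copy_id) and explicit NOT NULL columns excluded).
fines: 4 nullable (status, capacity, fine_id, due_date — PK none and explicit NOT NULL columns excluded).
authors: 6 nullable (rating, name, author_id, pages, subject, shelf — PK (floor) and explicit NOT NULL columns excluded).
Total: 4 + 3 + 4 + 6 = 17.

17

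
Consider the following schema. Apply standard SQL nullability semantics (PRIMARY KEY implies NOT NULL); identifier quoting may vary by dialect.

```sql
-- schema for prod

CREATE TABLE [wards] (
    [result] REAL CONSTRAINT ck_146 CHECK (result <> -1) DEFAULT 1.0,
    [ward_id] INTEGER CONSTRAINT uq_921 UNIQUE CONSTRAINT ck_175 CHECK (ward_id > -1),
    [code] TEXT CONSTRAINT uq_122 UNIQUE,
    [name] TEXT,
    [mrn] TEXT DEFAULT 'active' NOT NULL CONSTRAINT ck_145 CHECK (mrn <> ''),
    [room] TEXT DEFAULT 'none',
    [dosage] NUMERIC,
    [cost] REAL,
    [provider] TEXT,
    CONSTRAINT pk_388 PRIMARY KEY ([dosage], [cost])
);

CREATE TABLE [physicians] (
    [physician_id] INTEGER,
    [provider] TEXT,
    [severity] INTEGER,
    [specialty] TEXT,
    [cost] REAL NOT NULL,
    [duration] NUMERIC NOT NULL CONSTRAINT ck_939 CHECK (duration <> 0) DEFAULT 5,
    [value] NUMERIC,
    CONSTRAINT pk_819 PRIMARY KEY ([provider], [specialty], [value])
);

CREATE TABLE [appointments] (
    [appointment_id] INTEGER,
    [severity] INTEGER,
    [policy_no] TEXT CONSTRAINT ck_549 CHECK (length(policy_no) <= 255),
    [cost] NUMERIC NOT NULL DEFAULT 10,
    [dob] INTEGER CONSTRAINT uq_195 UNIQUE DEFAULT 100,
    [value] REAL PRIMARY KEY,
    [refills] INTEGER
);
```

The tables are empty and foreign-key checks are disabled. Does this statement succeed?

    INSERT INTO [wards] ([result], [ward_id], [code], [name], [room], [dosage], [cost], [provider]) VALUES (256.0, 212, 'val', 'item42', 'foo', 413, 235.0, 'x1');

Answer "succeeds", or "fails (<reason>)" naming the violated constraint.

NOT NULL columns: cost is supplied; dosage is supplied; mrn defaults to 'active'.
CHECK constraints: 256.0 satisfies (result <> -1); 212 satisfies (ward_id > -1).
No constraint is violated.

succeeds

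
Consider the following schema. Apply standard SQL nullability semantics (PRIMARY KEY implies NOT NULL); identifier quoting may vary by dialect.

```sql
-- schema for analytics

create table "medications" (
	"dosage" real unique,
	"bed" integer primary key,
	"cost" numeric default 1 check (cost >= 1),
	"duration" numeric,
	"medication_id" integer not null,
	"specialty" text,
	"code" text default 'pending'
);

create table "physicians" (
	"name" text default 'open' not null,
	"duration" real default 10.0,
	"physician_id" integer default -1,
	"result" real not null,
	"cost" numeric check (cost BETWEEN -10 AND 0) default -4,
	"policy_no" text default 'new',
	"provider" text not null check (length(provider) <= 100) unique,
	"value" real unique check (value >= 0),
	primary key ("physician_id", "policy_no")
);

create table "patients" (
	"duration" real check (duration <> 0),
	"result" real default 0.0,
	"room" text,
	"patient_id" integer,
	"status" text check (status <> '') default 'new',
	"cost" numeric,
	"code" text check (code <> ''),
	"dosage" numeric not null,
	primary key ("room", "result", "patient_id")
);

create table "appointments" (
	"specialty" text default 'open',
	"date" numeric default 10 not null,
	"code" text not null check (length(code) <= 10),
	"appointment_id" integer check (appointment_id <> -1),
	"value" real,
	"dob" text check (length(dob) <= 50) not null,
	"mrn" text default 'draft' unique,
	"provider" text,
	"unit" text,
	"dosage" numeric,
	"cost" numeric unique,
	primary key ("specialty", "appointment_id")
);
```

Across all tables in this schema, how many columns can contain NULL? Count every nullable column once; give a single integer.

18

medications: 5 nullable (dosage, cost, duration, specialty, code — PK (bed) and explicit NOT NULL columns excluded).
physicians: 3 nullable (duration, cost, value — PK (physician_id, policy_no) and explicit NOT NULL columns excluded).
patients: 4 nullable (duration, status, cost, code — PK (room, result, patient_id) and explicit NOT NULL columns excluded).
appointments: 6 nullable (value, mrn, provider, unit, dosage, cost — PK (specialty, appointment_id) and explicit NOT NULL columns excluded).
Total: 5 + 3 + 4 + 6 = 18.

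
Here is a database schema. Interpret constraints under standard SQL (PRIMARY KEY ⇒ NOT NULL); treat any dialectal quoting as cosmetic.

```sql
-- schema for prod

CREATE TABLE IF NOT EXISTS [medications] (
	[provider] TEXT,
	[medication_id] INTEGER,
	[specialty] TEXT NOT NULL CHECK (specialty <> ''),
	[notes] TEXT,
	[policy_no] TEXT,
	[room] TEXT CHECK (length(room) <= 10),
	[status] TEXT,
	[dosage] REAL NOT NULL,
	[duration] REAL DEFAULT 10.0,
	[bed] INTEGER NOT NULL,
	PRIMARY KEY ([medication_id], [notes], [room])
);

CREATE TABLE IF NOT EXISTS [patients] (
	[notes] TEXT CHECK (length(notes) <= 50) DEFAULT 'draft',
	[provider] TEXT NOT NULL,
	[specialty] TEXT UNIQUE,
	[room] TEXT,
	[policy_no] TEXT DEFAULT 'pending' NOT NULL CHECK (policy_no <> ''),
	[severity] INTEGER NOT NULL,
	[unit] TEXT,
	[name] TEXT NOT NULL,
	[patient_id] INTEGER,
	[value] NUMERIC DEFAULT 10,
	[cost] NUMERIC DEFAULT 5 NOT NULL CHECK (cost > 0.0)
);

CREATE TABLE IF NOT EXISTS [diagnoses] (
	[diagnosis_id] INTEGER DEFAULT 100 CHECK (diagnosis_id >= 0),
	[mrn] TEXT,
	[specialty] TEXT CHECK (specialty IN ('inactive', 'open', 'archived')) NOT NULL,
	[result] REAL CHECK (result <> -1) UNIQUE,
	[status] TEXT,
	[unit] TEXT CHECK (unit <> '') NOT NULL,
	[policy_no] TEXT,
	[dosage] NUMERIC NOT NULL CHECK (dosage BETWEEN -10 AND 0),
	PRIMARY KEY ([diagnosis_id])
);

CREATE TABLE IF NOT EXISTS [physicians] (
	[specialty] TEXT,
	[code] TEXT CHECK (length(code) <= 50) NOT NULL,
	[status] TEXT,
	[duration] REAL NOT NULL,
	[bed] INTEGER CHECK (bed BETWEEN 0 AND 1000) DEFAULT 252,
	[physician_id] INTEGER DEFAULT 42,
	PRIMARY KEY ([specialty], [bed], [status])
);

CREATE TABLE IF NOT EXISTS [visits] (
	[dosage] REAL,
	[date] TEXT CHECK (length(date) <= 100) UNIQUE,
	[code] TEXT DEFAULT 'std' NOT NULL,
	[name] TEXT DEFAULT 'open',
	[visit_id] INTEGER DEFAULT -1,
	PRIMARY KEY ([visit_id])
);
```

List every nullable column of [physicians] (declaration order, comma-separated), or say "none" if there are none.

physician_id

- specialty: part of the PRIMARY KEY, which implies NOT NULL → not nullable.
- code: declared NOT NULL → not nullable.
- status: part of the PRIMARY KEY, which implies NOT NULL → not nullable.
- duration: declared NOT NULL → not nullable.
- bed: part of the PRIMARY KEY, which implies NOT NULL → not nullable.
- physician_id: DEFAULT only fills an omitted column; an explicit NULL is still allowed → nullable.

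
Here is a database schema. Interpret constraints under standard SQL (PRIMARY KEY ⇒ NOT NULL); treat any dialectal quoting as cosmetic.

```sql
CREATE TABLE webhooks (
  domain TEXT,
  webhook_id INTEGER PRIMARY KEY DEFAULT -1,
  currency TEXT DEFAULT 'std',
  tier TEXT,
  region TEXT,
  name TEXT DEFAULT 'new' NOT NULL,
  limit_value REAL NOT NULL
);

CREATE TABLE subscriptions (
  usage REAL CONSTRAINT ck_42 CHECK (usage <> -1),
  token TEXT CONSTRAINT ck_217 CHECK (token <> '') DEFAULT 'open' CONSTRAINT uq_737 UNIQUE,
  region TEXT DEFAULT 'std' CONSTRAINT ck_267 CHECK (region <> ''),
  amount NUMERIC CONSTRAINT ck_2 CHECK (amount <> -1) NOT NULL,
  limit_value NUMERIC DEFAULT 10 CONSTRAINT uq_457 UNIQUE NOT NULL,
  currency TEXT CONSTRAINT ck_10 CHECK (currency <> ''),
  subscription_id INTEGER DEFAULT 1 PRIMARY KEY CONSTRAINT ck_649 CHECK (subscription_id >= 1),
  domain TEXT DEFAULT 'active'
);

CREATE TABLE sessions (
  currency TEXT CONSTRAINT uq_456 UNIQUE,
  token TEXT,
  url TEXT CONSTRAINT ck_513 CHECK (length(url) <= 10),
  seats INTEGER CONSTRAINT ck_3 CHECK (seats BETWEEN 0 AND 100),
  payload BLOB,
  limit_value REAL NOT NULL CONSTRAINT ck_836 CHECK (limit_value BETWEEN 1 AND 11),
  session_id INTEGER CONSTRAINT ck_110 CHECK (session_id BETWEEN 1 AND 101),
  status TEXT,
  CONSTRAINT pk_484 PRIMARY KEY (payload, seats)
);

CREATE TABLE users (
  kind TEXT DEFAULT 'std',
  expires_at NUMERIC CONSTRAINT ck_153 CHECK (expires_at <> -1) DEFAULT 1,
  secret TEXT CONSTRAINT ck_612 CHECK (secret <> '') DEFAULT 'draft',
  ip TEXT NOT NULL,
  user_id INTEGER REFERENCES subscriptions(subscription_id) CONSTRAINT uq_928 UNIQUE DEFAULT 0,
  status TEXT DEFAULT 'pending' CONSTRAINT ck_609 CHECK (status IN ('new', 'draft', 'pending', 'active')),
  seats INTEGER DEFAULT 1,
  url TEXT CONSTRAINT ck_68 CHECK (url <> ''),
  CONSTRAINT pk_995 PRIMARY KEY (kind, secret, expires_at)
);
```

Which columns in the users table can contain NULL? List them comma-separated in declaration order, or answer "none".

user_id, status, seats, url

- kind: part of the PRIMARY KEY, which implies NOT NULL → not nullable.
- expires_at: part of the PRIMARY KEY, which implies NOT NULL → not nullable.
- secret: part of the PRIMARY KEY, which implies NOT NULL → not nullable.
- ip: declared NOT NULL → not nullable.
- user_id: a foreign key column may be NULL unless separately constrained → nullable.
- status: CHECK does not forbid NULL (a CHECK constraint passes when its expression is NULL) → nullable.
- seats: DEFAULT only fills an omitted column; an explicit NULL is still allowed → nullable.
- url: CHECK does not forbid NULL (a CHECK constraint passes when its expression is NULL) → nullable.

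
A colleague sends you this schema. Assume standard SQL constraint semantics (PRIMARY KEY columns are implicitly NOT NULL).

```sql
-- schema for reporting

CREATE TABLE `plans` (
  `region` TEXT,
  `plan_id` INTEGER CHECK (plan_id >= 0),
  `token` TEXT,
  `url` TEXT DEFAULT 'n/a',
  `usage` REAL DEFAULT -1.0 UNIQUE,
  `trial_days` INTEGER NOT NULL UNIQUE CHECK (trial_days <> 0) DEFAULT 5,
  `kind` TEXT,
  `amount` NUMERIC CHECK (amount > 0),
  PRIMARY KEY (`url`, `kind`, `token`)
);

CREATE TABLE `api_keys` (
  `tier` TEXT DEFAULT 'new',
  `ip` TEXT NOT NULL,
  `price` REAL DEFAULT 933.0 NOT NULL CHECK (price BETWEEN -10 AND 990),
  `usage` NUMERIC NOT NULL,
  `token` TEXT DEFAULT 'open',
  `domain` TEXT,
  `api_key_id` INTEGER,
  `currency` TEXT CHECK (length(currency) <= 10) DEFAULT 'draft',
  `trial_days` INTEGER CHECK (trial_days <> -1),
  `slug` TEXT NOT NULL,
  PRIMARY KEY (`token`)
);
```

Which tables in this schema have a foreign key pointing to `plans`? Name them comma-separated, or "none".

none

No REFERENCES clause anywhere in the schema names plans.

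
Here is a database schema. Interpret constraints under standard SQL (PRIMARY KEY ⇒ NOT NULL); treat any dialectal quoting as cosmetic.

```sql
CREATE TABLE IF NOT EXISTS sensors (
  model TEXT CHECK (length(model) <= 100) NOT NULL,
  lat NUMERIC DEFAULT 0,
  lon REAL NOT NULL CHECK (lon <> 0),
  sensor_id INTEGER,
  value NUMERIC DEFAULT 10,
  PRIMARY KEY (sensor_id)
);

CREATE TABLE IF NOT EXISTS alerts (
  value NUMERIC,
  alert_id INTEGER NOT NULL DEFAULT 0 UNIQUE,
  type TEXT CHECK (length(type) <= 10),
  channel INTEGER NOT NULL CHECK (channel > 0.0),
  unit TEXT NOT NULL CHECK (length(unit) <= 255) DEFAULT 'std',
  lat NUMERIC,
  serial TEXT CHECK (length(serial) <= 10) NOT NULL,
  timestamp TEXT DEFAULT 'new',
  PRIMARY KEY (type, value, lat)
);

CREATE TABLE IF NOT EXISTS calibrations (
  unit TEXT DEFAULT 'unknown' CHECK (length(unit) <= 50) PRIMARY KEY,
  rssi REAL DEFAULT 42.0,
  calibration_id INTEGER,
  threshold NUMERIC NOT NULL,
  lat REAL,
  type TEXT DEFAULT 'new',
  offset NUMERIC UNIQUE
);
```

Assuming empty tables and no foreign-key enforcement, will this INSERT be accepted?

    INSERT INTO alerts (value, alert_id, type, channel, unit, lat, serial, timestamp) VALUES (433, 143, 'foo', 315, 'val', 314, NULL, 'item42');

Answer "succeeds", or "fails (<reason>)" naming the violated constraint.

fails (NOT NULL on serial)

serial is explicitly set to NULL, but serial is declared NOT NULL.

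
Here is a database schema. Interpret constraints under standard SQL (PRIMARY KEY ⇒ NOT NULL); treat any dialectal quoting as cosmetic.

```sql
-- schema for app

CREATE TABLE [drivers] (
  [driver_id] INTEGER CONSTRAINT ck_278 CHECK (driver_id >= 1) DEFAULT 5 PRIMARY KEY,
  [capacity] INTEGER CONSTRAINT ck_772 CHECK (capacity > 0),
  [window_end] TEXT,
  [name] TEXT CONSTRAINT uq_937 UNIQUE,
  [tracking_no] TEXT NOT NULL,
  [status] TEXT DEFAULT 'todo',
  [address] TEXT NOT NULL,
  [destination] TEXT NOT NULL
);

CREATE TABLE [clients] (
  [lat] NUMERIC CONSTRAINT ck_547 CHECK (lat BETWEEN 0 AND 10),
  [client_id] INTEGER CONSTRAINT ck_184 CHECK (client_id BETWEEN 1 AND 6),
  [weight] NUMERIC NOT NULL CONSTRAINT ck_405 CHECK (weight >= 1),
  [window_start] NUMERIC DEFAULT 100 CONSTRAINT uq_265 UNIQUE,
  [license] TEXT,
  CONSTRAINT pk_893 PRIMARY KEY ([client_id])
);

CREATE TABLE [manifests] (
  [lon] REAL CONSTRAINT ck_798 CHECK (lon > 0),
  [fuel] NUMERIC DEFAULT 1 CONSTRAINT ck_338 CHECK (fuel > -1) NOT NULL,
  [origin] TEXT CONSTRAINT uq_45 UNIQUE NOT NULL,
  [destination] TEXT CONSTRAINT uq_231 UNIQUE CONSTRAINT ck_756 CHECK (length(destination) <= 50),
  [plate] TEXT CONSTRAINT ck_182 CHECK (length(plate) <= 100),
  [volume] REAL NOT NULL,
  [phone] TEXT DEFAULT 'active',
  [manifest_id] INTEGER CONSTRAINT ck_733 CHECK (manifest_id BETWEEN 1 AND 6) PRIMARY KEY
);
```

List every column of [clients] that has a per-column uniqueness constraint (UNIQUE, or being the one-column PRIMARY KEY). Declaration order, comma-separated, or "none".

- lat: no UNIQUE or single-column PK constraint.
- client_id: single-column PRIMARY KEY → unique.
- weight: no UNIQUE or single-column PK constraint.
- window_start: declared UNIQUE → unique.
- license: no UNIQUE or single-column PK constraint.

client_id, window_start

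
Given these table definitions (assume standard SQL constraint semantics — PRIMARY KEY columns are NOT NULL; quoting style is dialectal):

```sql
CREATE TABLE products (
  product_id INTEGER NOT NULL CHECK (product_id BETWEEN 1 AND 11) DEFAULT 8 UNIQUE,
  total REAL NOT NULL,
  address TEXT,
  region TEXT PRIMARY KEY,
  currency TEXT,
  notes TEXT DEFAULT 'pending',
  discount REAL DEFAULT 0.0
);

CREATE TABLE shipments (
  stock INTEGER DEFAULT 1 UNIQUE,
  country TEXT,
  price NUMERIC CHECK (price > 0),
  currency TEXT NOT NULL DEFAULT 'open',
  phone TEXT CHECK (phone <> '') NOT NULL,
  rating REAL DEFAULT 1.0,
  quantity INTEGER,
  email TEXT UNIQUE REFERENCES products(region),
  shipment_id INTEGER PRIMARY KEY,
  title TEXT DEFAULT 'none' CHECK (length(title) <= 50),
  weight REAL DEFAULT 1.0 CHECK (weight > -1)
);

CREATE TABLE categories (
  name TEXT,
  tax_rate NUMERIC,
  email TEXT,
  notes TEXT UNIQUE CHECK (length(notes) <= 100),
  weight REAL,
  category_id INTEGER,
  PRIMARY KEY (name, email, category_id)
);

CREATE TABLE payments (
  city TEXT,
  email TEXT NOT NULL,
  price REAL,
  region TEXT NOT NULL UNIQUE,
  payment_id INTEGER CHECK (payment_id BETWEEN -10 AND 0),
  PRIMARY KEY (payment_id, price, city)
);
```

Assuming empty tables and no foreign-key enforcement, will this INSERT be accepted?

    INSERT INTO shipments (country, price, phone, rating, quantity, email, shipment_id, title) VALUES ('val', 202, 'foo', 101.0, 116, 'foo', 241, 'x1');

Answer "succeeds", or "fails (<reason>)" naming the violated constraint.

succeeds

NOT NULL columns: currency defaults to 'open'; phone is supplied; shipment_id is supplied.
CHECK constraints: 202 satisfies (price > 0); 'foo' satisfies (phone <> ''); 'x1' satisfies (length(title) <= 50).
No constraint is violated.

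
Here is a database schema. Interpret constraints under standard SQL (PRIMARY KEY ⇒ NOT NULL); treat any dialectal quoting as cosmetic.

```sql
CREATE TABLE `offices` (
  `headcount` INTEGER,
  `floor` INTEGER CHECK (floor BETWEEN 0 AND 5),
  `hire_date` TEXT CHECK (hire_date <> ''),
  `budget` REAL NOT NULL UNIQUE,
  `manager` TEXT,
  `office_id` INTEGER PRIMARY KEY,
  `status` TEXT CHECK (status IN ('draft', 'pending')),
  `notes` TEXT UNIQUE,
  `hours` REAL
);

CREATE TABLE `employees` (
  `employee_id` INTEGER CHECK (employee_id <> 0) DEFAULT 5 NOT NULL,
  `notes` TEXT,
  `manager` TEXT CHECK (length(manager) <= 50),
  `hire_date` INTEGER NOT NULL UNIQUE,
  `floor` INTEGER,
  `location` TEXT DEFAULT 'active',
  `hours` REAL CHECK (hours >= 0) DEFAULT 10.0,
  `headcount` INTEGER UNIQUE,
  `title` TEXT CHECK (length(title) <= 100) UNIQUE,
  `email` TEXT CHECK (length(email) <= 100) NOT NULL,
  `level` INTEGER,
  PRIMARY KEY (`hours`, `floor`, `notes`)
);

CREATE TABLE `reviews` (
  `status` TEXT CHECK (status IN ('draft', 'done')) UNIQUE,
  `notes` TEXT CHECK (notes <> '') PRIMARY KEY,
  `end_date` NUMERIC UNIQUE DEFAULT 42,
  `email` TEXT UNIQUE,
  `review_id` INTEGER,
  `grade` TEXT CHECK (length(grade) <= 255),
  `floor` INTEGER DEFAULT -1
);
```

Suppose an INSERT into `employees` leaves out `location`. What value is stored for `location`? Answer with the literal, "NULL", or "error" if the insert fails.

'active'

location has an explicit DEFAULT 'active'.
When the column is omitted from an INSERT, that default is used.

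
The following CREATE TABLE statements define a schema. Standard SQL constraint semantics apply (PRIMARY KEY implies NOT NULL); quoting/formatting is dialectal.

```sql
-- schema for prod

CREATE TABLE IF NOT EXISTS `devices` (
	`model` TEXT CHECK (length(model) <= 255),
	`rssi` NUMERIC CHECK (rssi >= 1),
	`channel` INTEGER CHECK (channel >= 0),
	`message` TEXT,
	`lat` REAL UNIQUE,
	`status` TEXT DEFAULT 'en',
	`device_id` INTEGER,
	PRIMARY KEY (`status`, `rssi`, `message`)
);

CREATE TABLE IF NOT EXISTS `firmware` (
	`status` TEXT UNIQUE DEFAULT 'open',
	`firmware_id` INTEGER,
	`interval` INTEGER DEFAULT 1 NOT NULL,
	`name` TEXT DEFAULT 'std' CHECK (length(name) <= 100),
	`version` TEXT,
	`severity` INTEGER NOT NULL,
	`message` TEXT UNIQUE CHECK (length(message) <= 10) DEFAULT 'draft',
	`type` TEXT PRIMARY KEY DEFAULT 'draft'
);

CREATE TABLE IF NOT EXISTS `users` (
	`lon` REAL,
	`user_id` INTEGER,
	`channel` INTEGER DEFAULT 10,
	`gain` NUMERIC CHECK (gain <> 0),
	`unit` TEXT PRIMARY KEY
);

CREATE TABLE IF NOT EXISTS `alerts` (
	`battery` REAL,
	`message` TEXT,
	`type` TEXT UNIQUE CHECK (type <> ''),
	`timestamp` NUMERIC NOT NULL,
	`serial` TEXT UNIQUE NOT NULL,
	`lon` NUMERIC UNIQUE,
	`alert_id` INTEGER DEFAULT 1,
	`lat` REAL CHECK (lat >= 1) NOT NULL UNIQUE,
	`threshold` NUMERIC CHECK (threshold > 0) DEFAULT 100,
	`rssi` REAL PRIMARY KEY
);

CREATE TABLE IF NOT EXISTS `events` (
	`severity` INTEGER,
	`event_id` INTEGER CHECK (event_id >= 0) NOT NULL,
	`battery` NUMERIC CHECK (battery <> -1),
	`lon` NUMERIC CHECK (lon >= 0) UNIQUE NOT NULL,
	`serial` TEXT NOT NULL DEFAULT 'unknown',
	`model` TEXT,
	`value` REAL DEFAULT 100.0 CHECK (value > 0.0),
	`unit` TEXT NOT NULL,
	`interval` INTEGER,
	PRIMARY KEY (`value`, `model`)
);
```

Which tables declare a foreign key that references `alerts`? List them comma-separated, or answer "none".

No REFERENCES clause anywhere in the schema names alerts.

none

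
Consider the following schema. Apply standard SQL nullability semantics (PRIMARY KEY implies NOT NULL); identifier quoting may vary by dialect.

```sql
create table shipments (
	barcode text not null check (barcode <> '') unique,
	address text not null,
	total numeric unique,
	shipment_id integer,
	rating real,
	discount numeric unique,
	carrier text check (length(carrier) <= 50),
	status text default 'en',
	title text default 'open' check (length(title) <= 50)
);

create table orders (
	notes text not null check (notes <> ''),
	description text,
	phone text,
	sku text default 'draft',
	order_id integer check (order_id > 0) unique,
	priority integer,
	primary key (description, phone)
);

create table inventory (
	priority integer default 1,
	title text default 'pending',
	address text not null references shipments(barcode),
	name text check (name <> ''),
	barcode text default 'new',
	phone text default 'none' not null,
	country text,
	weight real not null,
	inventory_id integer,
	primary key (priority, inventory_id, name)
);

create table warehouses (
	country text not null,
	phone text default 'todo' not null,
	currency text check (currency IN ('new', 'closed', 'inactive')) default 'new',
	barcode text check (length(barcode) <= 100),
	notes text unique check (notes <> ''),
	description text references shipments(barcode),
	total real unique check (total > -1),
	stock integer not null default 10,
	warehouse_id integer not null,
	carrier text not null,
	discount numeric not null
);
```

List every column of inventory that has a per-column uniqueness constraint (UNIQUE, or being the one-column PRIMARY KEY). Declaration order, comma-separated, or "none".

- priority: part of a composite PRIMARY KEY — only the tuple is unique, not this column on its own.
- title: no UNIQUE or single-column PK constraint.
- address: no UNIQUE or single-column PK constraint.
- name: part of a composite PRIMARY KEY — only the tuple is unique, not this column on its own.
- barcode: no UNIQUE or single-column PK constraint.
- phone: no UNIQUE or single-column PK constraint.
- country: no UNIQUE or single-column PK constraint.
- weight: no UNIQUE or single-column PK constraint.
- inventory_id: part of a composite PRIMARY KEY — only the tuple is unique, not this column on its own.

none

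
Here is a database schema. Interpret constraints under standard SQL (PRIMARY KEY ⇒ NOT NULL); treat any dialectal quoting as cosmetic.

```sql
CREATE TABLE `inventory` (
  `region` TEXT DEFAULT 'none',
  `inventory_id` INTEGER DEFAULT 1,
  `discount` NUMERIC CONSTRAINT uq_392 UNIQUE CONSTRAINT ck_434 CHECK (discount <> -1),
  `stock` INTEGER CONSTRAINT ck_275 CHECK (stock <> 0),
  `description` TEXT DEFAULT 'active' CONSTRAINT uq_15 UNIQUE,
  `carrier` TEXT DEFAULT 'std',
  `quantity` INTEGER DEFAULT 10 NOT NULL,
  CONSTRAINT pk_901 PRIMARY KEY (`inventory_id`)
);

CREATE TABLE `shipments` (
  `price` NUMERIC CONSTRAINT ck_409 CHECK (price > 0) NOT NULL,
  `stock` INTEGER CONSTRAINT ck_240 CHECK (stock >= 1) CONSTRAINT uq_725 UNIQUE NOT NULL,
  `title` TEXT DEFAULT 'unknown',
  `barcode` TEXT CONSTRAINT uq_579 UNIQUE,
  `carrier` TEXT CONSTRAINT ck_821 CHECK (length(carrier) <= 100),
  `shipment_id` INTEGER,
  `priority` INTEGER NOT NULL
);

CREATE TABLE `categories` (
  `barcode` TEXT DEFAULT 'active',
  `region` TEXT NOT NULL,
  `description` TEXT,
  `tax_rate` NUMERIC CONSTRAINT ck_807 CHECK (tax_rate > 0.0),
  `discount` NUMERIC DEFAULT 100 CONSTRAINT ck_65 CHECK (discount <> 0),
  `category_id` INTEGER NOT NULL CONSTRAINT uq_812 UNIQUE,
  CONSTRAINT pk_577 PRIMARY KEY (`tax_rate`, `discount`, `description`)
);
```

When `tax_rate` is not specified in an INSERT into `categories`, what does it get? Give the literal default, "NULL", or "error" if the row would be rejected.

tax_rate has no DEFAULT clause.
Omitting it would insert NULL, but it is part of the PRIMARY KEY, so the INSERT fails.

error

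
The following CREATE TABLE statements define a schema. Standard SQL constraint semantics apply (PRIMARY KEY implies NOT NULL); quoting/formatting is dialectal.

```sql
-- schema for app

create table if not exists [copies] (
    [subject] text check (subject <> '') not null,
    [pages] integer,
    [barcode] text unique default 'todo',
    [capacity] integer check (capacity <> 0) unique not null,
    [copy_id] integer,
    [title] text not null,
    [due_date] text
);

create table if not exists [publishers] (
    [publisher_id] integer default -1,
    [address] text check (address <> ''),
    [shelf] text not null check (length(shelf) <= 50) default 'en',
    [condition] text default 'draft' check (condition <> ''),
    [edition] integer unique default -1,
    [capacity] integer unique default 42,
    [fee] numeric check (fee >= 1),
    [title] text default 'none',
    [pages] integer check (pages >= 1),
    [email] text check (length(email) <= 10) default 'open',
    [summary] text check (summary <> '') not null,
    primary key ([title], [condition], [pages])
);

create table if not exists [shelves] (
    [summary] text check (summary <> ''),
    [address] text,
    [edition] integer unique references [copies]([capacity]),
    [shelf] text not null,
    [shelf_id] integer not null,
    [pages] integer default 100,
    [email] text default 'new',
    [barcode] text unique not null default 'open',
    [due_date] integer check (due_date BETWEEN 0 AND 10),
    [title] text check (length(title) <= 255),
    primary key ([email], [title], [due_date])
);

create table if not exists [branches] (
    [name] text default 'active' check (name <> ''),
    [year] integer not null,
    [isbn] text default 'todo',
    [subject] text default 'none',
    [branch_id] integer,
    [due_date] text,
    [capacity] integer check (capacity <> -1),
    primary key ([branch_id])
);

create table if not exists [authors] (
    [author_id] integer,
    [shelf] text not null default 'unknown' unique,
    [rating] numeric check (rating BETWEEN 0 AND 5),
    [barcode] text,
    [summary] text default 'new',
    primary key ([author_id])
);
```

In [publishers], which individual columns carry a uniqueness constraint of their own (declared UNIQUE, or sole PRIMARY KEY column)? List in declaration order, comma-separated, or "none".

- publisher_id: no UNIQUE or single-column PK constraint.
- address: no UNIQUE or single-column PK constraint.
- shelf: no UNIQUE or single-column PK constraint.
- condition: part of a composite PRIMARY KEY — only the tuple is unique, not this column on its own.
- edition: declared UNIQUE → unique.
- capacity: declared UNIQUE → unique.
- fee: no UNIQUE or single-column PK constraint.
- title: part of a composite PRIMARY KEY — only the tuple is unique, not this column on its own.
- pages: part of a composite PRIMARY KEY — only the tuple is unique, not this column on its own.
- email: no UNIQUE or single-column PK constraint.
- summary: no UNIQUE or single-column PK constraint.

edition, capacity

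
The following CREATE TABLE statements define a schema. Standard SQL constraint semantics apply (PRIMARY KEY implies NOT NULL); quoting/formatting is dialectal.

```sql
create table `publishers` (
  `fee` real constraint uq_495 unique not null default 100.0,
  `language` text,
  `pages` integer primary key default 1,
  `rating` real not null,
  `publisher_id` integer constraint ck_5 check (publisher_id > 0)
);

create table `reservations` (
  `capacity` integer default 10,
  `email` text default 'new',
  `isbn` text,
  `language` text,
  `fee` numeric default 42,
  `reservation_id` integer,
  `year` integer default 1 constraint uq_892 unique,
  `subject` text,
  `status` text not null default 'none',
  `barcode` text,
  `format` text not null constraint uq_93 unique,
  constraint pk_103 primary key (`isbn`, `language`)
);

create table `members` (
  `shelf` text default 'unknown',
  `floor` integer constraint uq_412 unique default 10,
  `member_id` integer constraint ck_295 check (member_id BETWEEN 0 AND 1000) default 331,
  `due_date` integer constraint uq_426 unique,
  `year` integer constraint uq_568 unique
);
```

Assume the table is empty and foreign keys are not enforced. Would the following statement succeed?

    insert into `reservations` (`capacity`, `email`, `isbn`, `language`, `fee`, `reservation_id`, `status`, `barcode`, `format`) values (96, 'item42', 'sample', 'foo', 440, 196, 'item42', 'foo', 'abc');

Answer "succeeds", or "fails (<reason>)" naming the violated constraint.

NOT NULL columns: format is supplied; isbn is supplied; language is supplied; status is supplied.
No constraint is violated.

succeeds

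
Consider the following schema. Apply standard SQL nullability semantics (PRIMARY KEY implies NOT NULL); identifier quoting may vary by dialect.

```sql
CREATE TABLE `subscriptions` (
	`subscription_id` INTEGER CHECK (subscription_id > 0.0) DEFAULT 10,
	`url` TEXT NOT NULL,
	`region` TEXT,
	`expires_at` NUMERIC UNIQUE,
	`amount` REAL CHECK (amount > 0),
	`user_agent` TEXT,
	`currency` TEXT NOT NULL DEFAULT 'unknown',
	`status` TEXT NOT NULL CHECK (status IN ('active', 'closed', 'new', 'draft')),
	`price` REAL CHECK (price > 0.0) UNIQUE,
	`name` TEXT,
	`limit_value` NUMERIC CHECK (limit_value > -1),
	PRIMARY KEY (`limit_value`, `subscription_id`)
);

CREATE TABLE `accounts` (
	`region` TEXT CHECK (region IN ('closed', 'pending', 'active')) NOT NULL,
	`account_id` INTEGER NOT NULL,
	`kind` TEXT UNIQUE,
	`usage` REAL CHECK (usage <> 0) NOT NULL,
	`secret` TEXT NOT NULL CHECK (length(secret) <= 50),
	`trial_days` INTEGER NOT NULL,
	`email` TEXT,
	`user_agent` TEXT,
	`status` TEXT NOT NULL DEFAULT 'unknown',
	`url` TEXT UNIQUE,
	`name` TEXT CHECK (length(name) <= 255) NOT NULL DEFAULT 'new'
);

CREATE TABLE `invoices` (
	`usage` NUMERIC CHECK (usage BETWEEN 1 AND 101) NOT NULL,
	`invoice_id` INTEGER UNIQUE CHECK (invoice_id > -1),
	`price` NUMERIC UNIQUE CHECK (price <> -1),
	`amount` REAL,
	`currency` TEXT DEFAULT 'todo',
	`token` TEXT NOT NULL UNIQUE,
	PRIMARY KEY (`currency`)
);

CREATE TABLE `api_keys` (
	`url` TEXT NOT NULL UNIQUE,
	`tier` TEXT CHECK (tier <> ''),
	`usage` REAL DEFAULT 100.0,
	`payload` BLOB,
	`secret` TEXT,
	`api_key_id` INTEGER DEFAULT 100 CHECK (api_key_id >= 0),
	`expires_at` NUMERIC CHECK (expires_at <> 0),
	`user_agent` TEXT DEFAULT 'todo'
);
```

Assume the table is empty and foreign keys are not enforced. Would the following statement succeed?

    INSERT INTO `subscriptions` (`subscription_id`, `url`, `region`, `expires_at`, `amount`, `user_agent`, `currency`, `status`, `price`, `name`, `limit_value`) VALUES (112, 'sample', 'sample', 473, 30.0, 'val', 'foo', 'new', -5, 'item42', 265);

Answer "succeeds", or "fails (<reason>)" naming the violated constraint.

The value -5 for price violates CHECK (price > 0.0).

fails (CHECK on price)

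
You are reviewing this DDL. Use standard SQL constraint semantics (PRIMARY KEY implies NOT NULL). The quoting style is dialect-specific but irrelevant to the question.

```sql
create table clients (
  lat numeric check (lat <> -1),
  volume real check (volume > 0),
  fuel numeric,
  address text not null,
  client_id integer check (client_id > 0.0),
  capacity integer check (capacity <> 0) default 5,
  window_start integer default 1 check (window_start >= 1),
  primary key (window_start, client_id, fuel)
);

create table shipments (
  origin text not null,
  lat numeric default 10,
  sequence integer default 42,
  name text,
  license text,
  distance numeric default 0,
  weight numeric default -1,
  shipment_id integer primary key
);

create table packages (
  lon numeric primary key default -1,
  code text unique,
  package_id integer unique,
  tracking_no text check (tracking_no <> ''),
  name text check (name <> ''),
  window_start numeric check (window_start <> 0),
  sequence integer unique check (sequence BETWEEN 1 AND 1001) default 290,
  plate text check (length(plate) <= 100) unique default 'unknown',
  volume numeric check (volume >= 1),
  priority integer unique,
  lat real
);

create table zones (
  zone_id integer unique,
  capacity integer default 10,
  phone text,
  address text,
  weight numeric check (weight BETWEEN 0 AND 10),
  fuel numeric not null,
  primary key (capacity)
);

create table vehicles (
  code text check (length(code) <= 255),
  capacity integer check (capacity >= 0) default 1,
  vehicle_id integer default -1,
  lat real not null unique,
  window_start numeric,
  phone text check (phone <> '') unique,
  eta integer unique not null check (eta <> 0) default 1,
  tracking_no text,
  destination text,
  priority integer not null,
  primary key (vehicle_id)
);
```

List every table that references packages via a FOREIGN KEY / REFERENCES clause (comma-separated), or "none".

No REFERENCES clause anywhere in the schema names packages.

none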